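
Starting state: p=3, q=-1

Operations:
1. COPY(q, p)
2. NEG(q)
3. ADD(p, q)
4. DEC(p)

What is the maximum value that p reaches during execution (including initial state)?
3

Values of p at each step:
Initial: p = 3 ← maximum
After step 1: p = 3
After step 2: p = 3
After step 3: p = 0
After step 4: p = -1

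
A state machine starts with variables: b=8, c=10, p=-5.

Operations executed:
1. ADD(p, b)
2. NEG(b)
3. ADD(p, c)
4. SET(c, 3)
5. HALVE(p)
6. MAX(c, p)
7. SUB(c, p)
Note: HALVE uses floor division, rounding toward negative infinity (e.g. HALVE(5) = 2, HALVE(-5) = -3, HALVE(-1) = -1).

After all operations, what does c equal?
c = 0

Tracing execution:
Step 1: ADD(p, b) → c = 10
Step 2: NEG(b) → c = 10
Step 3: ADD(p, c) → c = 10
Step 4: SET(c, 3) → c = 3
Step 5: HALVE(p) → c = 3
Step 6: MAX(c, p) → c = 6
Step 7: SUB(c, p) → c = 0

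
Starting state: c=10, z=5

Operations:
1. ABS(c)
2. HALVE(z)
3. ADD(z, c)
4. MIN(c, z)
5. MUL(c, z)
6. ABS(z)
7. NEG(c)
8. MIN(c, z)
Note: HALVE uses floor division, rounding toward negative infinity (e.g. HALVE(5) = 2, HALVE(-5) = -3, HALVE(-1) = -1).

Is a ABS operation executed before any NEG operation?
Yes

First ABS: step 1
First NEG: step 7
Since 1 < 7, ABS comes first.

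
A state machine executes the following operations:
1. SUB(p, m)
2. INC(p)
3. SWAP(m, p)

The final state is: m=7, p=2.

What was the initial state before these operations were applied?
m=2, p=8

Working backwards:
Final state: m=7, p=2
Before step 3 (SWAP(m, p)): m=2, p=7
Before step 2 (INC(p)): m=2, p=6
Before step 1 (SUB(p, m)): m=2, p=8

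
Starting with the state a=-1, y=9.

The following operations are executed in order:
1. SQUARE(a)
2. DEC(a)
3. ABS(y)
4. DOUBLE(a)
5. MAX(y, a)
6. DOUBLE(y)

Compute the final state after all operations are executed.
{a: 0, y: 18}

Step-by-step execution:
Initial: a=-1, y=9
After step 1 (SQUARE(a)): a=1, y=9
After step 2 (DEC(a)): a=0, y=9
After step 3 (ABS(y)): a=0, y=9
After step 4 (DOUBLE(a)): a=0, y=9
After step 5 (MAX(y, a)): a=0, y=9
After step 6 (DOUBLE(y)): a=0, y=18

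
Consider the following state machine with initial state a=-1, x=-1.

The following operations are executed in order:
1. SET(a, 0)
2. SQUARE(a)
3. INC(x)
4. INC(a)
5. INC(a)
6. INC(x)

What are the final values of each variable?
{a: 2, x: 1}

Step-by-step execution:
Initial: a=-1, x=-1
After step 1 (SET(a, 0)): a=0, x=-1
After step 2 (SQUARE(a)): a=0, x=-1
After step 3 (INC(x)): a=0, x=0
After step 4 (INC(a)): a=1, x=0
After step 5 (INC(a)): a=2, x=0
After step 6 (INC(x)): a=2, x=1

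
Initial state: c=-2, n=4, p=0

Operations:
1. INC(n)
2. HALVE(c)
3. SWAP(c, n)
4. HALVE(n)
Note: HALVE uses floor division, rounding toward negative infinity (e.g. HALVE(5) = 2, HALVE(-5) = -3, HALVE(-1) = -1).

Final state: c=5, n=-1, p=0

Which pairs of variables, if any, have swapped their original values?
None

Comparing initial and final values:
p: 0 → 0
n: 4 → -1
c: -2 → 5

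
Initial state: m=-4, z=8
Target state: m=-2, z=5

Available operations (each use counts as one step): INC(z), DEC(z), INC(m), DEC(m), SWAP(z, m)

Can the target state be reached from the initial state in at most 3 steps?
No

The target state cannot be reached within 3 steps.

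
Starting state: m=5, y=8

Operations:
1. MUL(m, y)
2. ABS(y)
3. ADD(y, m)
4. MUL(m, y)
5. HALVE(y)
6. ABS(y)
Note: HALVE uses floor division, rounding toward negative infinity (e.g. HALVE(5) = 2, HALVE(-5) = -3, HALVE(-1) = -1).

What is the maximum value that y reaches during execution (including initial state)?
48

Values of y at each step:
Initial: y = 8
After step 1: y = 8
After step 2: y = 8
After step 3: y = 48 ← maximum
After step 4: y = 48
After step 5: y = 24
After step 6: y = 24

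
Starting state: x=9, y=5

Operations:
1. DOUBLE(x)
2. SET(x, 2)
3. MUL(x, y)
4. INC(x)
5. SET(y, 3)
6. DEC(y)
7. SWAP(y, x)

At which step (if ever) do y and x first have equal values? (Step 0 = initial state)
Never

y and x never become equal during execution.

Comparing values at each step:
Initial: y=5, x=9
After step 1: y=5, x=18
After step 2: y=5, x=2
After step 3: y=5, x=10
After step 4: y=5, x=11
After step 5: y=3, x=11
After step 6: y=2, x=11
After step 7: y=11, x=2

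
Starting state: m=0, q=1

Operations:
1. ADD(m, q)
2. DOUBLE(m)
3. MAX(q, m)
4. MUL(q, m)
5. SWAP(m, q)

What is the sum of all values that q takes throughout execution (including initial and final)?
11

Values of q at each step:
Initial: q = 1
After step 1: q = 1
After step 2: q = 1
After step 3: q = 2
After step 4: q = 4
After step 5: q = 2
Sum = 1 + 1 + 1 + 2 + 4 + 2 = 11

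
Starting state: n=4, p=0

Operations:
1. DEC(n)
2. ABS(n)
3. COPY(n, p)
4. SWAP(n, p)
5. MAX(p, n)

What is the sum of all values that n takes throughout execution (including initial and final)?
10

Values of n at each step:
Initial: n = 4
After step 1: n = 3
After step 2: n = 3
After step 3: n = 0
After step 4: n = 0
After step 5: n = 0
Sum = 4 + 3 + 3 + 0 + 0 + 0 = 10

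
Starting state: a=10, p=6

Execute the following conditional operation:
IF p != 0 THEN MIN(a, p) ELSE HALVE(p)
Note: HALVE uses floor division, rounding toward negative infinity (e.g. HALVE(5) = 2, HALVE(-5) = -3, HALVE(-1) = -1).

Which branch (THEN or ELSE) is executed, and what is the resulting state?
Branch: THEN, Final state: a=6, p=6

Evaluating condition: p != 0
p = 6
Condition is True, so THEN branch executes
After MIN(a, p): a=6, p=6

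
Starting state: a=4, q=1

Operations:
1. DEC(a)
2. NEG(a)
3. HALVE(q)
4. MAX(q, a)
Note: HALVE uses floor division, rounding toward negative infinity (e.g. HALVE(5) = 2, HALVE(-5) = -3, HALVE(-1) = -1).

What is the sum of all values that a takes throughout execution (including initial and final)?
-2

Values of a at each step:
Initial: a = 4
After step 1: a = 3
After step 2: a = -3
After step 3: a = -3
After step 4: a = -3
Sum = 4 + 3 + -3 + -3 + -3 = -2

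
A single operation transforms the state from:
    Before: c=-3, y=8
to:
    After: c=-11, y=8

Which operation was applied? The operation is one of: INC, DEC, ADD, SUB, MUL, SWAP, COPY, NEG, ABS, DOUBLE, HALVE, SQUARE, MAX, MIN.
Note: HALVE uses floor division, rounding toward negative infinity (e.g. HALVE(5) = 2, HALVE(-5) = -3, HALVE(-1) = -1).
SUB(c, y)

Analyzing the change:
Before: c=-3, y=8
After: c=-11, y=8
Variable c changed from -3 to -11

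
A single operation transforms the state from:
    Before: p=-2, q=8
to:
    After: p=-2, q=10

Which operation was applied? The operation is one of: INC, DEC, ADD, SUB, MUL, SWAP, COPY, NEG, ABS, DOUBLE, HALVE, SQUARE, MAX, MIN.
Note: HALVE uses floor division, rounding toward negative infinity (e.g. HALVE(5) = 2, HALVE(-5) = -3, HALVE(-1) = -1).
SUB(q, p)

Analyzing the change:
Before: p=-2, q=8
After: p=-2, q=10
Variable q changed from 8 to 10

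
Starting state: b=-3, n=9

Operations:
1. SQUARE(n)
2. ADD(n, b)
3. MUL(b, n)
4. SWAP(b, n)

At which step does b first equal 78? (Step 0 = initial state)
Step 4

Tracing b:
Initial: b = -3
After step 1: b = -3
After step 2: b = -3
After step 3: b = -234
After step 4: b = 78 ← first occurrence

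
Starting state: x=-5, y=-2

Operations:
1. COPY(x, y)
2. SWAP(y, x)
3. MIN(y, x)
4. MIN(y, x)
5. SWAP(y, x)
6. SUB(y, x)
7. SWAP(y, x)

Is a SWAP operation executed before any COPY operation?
No

First SWAP: step 2
First COPY: step 1
Since 2 > 1, COPY comes first.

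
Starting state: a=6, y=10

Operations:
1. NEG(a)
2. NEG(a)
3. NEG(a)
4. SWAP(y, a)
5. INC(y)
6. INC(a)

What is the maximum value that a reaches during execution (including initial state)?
11

Values of a at each step:
Initial: a = 6
After step 1: a = -6
After step 2: a = 6
After step 3: a = -6
After step 4: a = 10
After step 5: a = 10
After step 6: a = 11 ← maximum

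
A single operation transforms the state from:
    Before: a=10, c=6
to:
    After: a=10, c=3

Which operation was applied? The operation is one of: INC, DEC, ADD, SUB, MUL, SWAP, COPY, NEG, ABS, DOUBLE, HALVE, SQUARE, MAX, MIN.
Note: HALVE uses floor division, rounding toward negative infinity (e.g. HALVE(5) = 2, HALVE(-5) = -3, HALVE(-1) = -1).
HALVE(c)

Analyzing the change:
Before: a=10, c=6
After: a=10, c=3
Variable c changed from 6 to 3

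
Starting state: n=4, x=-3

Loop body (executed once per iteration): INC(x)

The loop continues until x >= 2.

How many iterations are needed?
5

Tracing iterations:
Initial: n=4, x=-3
After iteration 1: n=4, x=-2
After iteration 2: n=4, x=-1
After iteration 3: n=4, x=0
After iteration 4: n=4, x=1
After iteration 5: n=4, x=2
x >= 2 now holds, so the loop exits after 5 iterations.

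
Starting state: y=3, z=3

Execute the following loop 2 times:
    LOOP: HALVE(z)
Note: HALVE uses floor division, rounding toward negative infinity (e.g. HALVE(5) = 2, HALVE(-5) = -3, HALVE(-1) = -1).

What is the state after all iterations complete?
y=3, z=0

Iteration trace:
Start: y=3, z=3
After iteration 1: y=3, z=1
After iteration 2: y=3, z=0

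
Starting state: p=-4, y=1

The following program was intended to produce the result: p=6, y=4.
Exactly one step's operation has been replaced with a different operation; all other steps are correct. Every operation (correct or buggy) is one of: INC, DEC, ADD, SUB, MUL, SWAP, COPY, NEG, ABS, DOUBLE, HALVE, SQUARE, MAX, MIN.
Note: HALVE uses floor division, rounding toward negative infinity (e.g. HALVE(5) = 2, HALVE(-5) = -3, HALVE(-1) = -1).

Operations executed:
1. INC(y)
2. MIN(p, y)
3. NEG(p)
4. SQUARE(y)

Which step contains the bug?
Step 2

Trace with buggy code:
Initial: p=-4, y=1
After step 1: p=-4, y=2
After step 2: p=-4, y=2
After step 3: p=4, y=2
After step 4: p=4, y=4
Actual final p=4, y=4 ≠ expected p=6, y=4.
Step 2 is the only position where a single-operation replacement can produce the expected result.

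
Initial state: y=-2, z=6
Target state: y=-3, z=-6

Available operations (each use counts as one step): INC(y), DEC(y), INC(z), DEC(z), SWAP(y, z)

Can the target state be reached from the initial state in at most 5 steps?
No

The target state cannot be reached within 5 steps.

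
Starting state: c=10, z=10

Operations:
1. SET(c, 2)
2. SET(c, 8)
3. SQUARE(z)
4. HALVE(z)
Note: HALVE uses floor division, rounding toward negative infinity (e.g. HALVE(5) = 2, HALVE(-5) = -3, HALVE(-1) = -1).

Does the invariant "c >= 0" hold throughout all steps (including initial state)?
Yes

The invariant holds at every step.

State at each step:
Initial: c=10, z=10
After step 1: c=2, z=10
After step 2: c=8, z=10
After step 3: c=8, z=100
After step 4: c=8, z=50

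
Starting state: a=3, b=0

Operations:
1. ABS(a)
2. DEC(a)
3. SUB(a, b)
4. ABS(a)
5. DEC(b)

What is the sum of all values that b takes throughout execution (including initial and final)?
-1

Values of b at each step:
Initial: b = 0
After step 1: b = 0
After step 2: b = 0
After step 3: b = 0
After step 4: b = 0
After step 5: b = -1
Sum = 0 + 0 + 0 + 0 + 0 + -1 = -1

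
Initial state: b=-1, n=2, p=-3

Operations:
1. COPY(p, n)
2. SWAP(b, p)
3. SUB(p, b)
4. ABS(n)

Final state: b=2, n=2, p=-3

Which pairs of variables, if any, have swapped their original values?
None

Comparing initial and final values:
n: 2 → 2
p: -3 → -3
b: -1 → 2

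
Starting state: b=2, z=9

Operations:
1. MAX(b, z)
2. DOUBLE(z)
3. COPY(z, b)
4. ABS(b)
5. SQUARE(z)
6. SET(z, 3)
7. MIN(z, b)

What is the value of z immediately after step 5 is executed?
z = 81

Tracing z through execution:
Initial: z = 9
After step 1 (MAX(b, z)): z = 9
After step 2 (DOUBLE(z)): z = 18
After step 3 (COPY(z, b)): z = 9
After step 4 (ABS(b)): z = 9
After step 5 (SQUARE(z)): z = 81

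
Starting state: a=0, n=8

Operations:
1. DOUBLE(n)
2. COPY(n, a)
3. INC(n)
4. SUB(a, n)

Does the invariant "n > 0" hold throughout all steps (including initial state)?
No, violated after step 2

The invariant is violated after step 2.

State at each step:
Initial: a=0, n=8
After step 1: a=0, n=16
After step 2: a=0, n=0
After step 3: a=0, n=1
After step 4: a=-1, n=1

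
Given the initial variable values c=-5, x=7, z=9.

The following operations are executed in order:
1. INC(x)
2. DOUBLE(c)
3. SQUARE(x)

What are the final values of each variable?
{c: -10, x: 64, z: 9}

Step-by-step execution:
Initial: c=-5, x=7, z=9
After step 1 (INC(x)): c=-5, x=8, z=9
After step 2 (DOUBLE(c)): c=-10, x=8, z=9
After step 3 (SQUARE(x)): c=-10, x=64, z=9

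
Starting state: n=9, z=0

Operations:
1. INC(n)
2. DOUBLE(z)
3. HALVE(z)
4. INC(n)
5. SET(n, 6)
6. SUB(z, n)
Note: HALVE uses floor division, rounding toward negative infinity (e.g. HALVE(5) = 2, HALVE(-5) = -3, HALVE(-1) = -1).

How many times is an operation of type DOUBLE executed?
1

Counting DOUBLE operations:
Step 2: DOUBLE(z) ← DOUBLE
Total: 1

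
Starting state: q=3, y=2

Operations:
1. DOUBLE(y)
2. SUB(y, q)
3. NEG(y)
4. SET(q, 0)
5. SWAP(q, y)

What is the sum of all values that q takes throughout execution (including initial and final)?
11

Values of q at each step:
Initial: q = 3
After step 1: q = 3
After step 2: q = 3
After step 3: q = 3
After step 4: q = 0
After step 5: q = -1
Sum = 3 + 3 + 3 + 3 + 0 + -1 = 11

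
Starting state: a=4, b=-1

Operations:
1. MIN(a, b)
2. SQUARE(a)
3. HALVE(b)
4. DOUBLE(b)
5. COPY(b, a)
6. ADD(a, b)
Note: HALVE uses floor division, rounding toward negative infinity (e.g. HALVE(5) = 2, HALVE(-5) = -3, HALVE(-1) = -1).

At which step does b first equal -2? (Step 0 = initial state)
Step 4

Tracing b:
Initial: b = -1
After step 1: b = -1
After step 2: b = -1
After step 3: b = -1
After step 4: b = -2 ← first occurrence
After step 5: b = 1
After step 6: b = 1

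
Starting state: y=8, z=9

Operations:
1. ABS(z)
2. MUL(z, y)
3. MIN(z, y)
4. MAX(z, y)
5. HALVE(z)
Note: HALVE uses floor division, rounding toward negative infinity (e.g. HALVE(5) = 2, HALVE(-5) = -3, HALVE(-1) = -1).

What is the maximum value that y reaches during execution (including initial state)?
8

Values of y at each step:
Initial: y = 8 ← maximum
After step 1: y = 8
After step 2: y = 8
After step 3: y = 8
After step 4: y = 8
After step 5: y = 8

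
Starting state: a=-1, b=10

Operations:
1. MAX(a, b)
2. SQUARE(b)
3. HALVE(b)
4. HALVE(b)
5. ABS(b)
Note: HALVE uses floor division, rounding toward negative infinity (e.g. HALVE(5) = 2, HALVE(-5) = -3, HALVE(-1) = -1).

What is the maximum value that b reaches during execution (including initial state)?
100

Values of b at each step:
Initial: b = 10
After step 1: b = 10
After step 2: b = 100 ← maximum
After step 3: b = 50
After step 4: b = 25
After step 5: b = 25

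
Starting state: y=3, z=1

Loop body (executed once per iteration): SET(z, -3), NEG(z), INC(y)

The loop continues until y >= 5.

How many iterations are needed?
2

Tracing iterations:
Initial: y=3, z=1
After iteration 1: y=4, z=3
After iteration 2: y=5, z=3
y >= 5 now holds, so the loop exits after 2 iterations.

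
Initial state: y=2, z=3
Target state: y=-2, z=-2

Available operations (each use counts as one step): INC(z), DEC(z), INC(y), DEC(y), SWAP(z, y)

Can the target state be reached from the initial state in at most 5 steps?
No

The target state cannot be reached within 5 steps.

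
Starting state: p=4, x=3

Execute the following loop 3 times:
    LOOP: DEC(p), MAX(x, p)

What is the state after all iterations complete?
p=1, x=3

Iteration trace:
Start: p=4, x=3
After iteration 1: p=3, x=3
After iteration 2: p=2, x=3
After iteration 3: p=1, x=3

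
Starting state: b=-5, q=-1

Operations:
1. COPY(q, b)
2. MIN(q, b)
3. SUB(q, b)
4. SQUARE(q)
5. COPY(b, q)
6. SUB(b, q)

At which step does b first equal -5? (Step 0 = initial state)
Step 0

Tracing b:
Initial: b = -5 ← first occurrence
After step 1: b = -5
After step 2: b = -5
After step 3: b = -5
After step 4: b = -5
After step 5: b = 0
After step 6: b = 0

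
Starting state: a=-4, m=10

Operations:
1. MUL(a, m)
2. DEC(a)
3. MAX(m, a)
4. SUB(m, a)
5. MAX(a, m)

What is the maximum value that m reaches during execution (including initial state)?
51

Values of m at each step:
Initial: m = 10
After step 1: m = 10
After step 2: m = 10
After step 3: m = 10
After step 4: m = 51 ← maximum
After step 5: m = 51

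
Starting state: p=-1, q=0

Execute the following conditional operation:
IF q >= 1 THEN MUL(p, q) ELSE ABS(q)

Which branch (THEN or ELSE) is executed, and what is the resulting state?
Branch: ELSE, Final state: p=-1, q=0

Evaluating condition: q >= 1
q = 0
Condition is False, so ELSE branch executes
After ABS(q): p=-1, q=0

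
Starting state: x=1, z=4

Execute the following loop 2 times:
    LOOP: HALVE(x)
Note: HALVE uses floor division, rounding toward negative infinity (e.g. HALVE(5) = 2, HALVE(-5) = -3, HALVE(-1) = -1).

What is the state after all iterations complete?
x=0, z=4

Iteration trace:
Start: x=1, z=4
After iteration 1: x=0, z=4
After iteration 2: x=0, z=4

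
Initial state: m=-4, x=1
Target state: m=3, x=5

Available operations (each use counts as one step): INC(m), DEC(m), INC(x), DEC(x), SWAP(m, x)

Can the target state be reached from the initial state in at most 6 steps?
No

The target state cannot be reached within 6 steps.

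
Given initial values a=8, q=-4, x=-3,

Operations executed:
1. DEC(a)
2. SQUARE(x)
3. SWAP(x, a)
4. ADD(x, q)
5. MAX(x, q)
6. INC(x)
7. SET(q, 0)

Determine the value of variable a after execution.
a = 9

Tracing execution:
Step 1: DEC(a) → a = 7
Step 2: SQUARE(x) → a = 7
Step 3: SWAP(x, a) → a = 9
Step 4: ADD(x, q) → a = 9
Step 5: MAX(x, q) → a = 9
Step 6: INC(x) → a = 9
Step 7: SET(q, 0) → a = 9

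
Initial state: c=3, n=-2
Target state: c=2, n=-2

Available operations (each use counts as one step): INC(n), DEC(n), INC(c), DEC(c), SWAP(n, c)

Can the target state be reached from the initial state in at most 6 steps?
Yes

Path (1 step): DEC(c)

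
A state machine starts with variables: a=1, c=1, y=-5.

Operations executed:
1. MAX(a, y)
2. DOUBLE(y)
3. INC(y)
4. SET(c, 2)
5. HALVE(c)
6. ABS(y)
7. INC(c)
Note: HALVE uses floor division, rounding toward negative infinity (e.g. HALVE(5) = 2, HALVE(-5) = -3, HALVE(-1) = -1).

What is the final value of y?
y = 9

Tracing execution:
Step 1: MAX(a, y) → y = -5
Step 2: DOUBLE(y) → y = -10
Step 3: INC(y) → y = -9
Step 4: SET(c, 2) → y = -9
Step 5: HALVE(c) → y = -9
Step 6: ABS(y) → y = 9
Step 7: INC(c) → y = 9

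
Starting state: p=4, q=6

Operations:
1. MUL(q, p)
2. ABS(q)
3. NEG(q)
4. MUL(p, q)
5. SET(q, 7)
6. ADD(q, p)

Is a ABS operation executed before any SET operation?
Yes

First ABS: step 2
First SET: step 5
Since 2 < 5, ABS comes first.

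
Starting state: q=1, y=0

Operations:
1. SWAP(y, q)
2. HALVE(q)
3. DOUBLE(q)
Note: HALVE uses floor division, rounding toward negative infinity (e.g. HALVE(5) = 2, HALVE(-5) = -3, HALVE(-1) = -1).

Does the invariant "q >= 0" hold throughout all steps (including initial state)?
Yes

The invariant holds at every step.

State at each step:
Initial: q=1, y=0
After step 1: q=0, y=1
After step 2: q=0, y=1
After step 3: q=0, y=1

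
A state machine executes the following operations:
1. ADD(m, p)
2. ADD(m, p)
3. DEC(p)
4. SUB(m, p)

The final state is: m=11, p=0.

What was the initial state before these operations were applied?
m=9, p=1

Working backwards:
Final state: m=11, p=0
Before step 4 (SUB(m, p)): m=11, p=0
Before step 3 (DEC(p)): m=11, p=1
Before step 2 (ADD(m, p)): m=10, p=1
Before step 1 (ADD(m, p)): m=9, p=1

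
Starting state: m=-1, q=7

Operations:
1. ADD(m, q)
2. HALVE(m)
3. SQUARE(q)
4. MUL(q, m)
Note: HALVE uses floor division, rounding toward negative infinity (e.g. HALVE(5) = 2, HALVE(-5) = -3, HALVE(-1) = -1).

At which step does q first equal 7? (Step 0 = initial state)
Step 0

Tracing q:
Initial: q = 7 ← first occurrence
After step 1: q = 7
After step 2: q = 7
After step 3: q = 49
After step 4: q = 147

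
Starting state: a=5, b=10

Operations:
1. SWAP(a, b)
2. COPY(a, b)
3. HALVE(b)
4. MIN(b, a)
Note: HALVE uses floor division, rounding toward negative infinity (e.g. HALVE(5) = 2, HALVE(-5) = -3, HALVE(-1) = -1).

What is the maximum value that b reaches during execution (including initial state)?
10

Values of b at each step:
Initial: b = 10 ← maximum
After step 1: b = 5
After step 2: b = 5
After step 3: b = 2
After step 4: b = 2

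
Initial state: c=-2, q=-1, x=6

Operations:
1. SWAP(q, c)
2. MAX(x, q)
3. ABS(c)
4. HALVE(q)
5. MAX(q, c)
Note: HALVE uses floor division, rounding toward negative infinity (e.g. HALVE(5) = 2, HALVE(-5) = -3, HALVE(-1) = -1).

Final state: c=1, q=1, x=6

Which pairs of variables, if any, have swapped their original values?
None

Comparing initial and final values:
x: 6 → 6
q: -1 → 1
c: -2 → 1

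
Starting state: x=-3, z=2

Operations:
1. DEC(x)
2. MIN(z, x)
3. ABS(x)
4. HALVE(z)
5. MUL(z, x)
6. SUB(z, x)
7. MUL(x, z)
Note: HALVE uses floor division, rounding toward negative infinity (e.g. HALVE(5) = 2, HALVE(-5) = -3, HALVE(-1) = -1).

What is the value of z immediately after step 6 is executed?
z = -12

Tracing z through execution:
Initial: z = 2
After step 1 (DEC(x)): z = 2
After step 2 (MIN(z, x)): z = -4
After step 3 (ABS(x)): z = -4
After step 4 (HALVE(z)): z = -2
After step 5 (MUL(z, x)): z = -8
After step 6 (SUB(z, x)): z = -12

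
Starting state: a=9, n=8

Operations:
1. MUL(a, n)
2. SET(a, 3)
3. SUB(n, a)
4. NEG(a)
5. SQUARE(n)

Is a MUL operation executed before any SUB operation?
Yes

First MUL: step 1
First SUB: step 3
Since 1 < 3, MUL comes first.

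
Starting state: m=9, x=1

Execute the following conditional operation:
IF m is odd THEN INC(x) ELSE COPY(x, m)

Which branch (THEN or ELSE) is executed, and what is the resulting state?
Branch: THEN, Final state: m=9, x=2

Evaluating condition: m is odd
Condition is True, so THEN branch executes
After INC(x): m=9, x=2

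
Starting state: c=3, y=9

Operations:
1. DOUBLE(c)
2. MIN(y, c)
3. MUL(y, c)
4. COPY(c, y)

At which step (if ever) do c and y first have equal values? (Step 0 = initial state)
Step 2

c and y first become equal after step 2.

Comparing values at each step:
Initial: c=3, y=9
After step 1: c=6, y=9
After step 2: c=6, y=6 ← equal!
After step 3: c=6, y=36
After step 4: c=36, y=36 ← equal!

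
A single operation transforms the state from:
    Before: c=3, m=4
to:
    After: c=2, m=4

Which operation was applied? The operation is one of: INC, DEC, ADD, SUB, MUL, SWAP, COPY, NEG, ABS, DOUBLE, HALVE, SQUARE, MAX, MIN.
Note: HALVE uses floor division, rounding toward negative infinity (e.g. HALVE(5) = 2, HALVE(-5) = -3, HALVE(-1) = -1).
DEC(c)

Analyzing the change:
Before: c=3, m=4
After: c=2, m=4
Variable c changed from 3 to 2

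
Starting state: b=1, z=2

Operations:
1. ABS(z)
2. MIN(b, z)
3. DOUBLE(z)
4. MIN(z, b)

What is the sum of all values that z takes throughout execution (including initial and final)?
11

Values of z at each step:
Initial: z = 2
After step 1: z = 2
After step 2: z = 2
After step 3: z = 4
After step 4: z = 1
Sum = 2 + 2 + 2 + 4 + 1 = 11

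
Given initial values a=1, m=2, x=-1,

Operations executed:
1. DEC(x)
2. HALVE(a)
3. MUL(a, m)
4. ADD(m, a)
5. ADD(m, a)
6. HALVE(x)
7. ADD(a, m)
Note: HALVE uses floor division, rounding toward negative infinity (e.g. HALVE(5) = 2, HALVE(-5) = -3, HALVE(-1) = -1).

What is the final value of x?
x = -1

Tracing execution:
Step 1: DEC(x) → x = -2
Step 2: HALVE(a) → x = -2
Step 3: MUL(a, m) → x = -2
Step 4: ADD(m, a) → x = -2
Step 5: ADD(m, a) → x = -2
Step 6: HALVE(x) → x = -1
Step 7: ADD(a, m) → x = -1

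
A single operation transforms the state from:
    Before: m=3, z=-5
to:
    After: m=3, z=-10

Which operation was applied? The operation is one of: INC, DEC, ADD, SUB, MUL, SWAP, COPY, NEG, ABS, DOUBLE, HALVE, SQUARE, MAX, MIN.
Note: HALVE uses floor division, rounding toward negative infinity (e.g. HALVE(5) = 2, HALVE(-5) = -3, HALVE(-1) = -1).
DOUBLE(z)

Analyzing the change:
Before: m=3, z=-5
After: m=3, z=-10
Variable z changed from -5 to -10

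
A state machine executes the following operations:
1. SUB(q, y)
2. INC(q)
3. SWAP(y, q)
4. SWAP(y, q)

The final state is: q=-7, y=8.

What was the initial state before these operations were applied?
q=0, y=8

Working backwards:
Final state: q=-7, y=8
Before step 4 (SWAP(y, q)): q=8, y=-7
Before step 3 (SWAP(y, q)): q=-7, y=8
Before step 2 (INC(q)): q=-8, y=8
Before step 1 (SUB(q, y)): q=0, y=8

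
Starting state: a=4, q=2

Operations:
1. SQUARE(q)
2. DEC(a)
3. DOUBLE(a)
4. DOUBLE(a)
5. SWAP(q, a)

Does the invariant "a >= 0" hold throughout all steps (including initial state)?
Yes

The invariant holds at every step.

State at each step:
Initial: a=4, q=2
After step 1: a=4, q=4
After step 2: a=3, q=4
After step 3: a=6, q=4
After step 4: a=12, q=4
After step 5: a=4, q=12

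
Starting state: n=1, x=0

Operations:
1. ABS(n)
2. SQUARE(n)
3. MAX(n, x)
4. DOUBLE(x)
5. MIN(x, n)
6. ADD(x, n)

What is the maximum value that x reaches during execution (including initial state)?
1

Values of x at each step:
Initial: x = 0
After step 1: x = 0
After step 2: x = 0
After step 3: x = 0
After step 4: x = 0
After step 5: x = 0
After step 6: x = 1 ← maximum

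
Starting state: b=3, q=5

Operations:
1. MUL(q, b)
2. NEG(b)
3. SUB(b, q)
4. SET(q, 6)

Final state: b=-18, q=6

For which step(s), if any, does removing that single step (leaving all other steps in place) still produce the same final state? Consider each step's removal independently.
None - removing any single step changes the final result

Testing removal of each single step:
Without step 1: final = b=-8, q=6 (different)
Without step 2: final = b=-12, q=6 (different)
Without step 3: final = b=-3, q=6 (different)
Without step 4: final = b=-18, q=15 (different)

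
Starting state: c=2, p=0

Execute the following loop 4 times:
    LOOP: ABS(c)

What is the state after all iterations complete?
c=2, p=0

Iteration trace:
Start: c=2, p=0
After iteration 1: c=2, p=0
After iteration 2: c=2, p=0
After iteration 3: c=2, p=0
After iteration 4: c=2, p=0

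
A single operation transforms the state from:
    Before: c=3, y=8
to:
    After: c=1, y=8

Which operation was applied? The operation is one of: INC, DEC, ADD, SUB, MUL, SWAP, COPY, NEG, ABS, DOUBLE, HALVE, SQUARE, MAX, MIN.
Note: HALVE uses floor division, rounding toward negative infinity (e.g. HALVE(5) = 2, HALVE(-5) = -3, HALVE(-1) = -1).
HALVE(c)

Analyzing the change:
Before: c=3, y=8
After: c=1, y=8
Variable c changed from 3 to 1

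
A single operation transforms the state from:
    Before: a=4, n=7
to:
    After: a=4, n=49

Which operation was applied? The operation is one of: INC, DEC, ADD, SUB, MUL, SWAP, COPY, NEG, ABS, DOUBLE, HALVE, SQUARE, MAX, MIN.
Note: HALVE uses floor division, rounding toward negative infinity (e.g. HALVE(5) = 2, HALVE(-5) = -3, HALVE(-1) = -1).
SQUARE(n)

Analyzing the change:
Before: a=4, n=7
After: a=4, n=49
Variable n changed from 7 to 49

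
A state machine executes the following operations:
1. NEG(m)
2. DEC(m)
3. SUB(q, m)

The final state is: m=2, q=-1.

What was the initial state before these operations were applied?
m=-3, q=1

Working backwards:
Final state: m=2, q=-1
Before step 3 (SUB(q, m)): m=2, q=1
Before step 2 (DEC(m)): m=3, q=1
Before step 1 (NEG(m)): m=-3, q=1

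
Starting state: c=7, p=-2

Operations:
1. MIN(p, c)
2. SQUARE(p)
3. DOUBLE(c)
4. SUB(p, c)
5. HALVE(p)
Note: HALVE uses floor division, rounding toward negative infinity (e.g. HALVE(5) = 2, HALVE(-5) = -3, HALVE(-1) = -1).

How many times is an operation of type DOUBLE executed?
1

Counting DOUBLE operations:
Step 3: DOUBLE(c) ← DOUBLE
Total: 1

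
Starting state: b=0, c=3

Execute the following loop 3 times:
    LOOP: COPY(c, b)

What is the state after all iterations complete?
b=0, c=0

Iteration trace:
Start: b=0, c=3
After iteration 1: b=0, c=0
After iteration 2: b=0, c=0
After iteration 3: b=0, c=0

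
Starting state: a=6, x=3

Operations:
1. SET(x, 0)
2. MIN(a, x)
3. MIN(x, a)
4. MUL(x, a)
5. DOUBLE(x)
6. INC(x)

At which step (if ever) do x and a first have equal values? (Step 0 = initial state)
Step 2

x and a first become equal after step 2.

Comparing values at each step:
Initial: x=3, a=6
After step 1: x=0, a=6
After step 2: x=0, a=0 ← equal!
After step 3: x=0, a=0 ← equal!
After step 4: x=0, a=0 ← equal!
After step 5: x=0, a=0 ← equal!
After step 6: x=1, a=0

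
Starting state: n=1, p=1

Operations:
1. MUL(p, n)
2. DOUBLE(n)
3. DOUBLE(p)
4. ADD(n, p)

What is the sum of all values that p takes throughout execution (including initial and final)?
7

Values of p at each step:
Initial: p = 1
After step 1: p = 1
After step 2: p = 1
After step 3: p = 2
After step 4: p = 2
Sum = 1 + 1 + 1 + 2 + 2 = 7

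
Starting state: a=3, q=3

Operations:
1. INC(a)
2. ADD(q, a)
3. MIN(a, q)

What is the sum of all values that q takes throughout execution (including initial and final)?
20

Values of q at each step:
Initial: q = 3
After step 1: q = 3
After step 2: q = 7
After step 3: q = 7
Sum = 3 + 3 + 7 + 7 = 20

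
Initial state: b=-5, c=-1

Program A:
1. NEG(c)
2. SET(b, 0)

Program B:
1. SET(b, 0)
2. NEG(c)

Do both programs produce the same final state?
Yes

Program A final state: b=0, c=1
Program B final state: b=0, c=1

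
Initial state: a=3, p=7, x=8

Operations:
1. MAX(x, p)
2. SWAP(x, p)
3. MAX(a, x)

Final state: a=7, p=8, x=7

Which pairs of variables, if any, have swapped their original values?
(p, x)

Comparing initial and final values:
a: 3 → 7
p: 7 → 8
x: 8 → 7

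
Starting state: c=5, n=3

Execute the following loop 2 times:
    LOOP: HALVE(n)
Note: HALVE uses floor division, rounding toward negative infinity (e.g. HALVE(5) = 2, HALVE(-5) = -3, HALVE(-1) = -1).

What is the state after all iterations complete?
c=5, n=0

Iteration trace:
Start: c=5, n=3
After iteration 1: c=5, n=1
After iteration 2: c=5, n=0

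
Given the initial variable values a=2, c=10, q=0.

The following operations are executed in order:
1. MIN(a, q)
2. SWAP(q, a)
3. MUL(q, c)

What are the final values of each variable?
{a: 0, c: 10, q: 0}

Step-by-step execution:
Initial: a=2, c=10, q=0
After step 1 (MIN(a, q)): a=0, c=10, q=0
After step 2 (SWAP(q, a)): a=0, c=10, q=0
After step 3 (MUL(q, c)): a=0, c=10, q=0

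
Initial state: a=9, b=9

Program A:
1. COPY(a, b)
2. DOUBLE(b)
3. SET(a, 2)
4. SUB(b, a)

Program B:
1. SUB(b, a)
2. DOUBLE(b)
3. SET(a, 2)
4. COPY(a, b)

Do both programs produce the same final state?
No

Program A final state: a=2, b=16
Program B final state: a=0, b=0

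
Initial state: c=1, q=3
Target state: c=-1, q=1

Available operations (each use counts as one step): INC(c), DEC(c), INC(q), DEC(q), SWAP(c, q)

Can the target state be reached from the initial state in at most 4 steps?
Yes

Path (4 steps): DEC(c) → DEC(c) → DEC(q) → DEC(q)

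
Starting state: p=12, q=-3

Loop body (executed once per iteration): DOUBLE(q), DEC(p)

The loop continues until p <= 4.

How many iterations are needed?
8

Tracing iterations:
Initial: p=12, q=-3
After iteration 1: p=11, q=-6
After iteration 2: p=10, q=-12
After iteration 3: p=9, q=-24
After iteration 4: p=8, q=-48
After iteration 5: p=7, q=-96
After iteration 6: p=6, q=-192
After iteration 7: p=5, q=-384
After iteration 8: p=4, q=-768
p <= 4 now holds, so the loop exits after 8 iterations.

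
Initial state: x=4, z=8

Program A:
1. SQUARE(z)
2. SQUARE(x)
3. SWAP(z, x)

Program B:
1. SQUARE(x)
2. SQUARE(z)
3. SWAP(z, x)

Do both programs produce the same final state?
Yes

Program A final state: x=64, z=16
Program B final state: x=64, z=16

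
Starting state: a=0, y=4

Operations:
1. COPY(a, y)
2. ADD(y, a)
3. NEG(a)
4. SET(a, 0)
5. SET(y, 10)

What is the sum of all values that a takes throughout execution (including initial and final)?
4

Values of a at each step:
Initial: a = 0
After step 1: a = 4
After step 2: a = 4
After step 3: a = -4
After step 4: a = 0
After step 5: a = 0
Sum = 0 + 4 + 4 + -4 + 0 + 0 = 4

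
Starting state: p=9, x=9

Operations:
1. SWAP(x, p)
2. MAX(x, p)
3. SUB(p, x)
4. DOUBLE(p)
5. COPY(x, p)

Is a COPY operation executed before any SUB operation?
No

First COPY: step 5
First SUB: step 3
Since 5 > 3, SUB comes first.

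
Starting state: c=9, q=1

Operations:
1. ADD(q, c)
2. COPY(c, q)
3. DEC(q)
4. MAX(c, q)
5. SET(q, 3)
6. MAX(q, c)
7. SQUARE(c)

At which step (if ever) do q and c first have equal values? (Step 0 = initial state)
Step 2

q and c first become equal after step 2.

Comparing values at each step:
Initial: q=1, c=9
After step 1: q=10, c=9
After step 2: q=10, c=10 ← equal!
After step 3: q=9, c=10
After step 4: q=9, c=10
After step 5: q=3, c=10
After step 6: q=10, c=10 ← equal!
After step 7: q=10, c=100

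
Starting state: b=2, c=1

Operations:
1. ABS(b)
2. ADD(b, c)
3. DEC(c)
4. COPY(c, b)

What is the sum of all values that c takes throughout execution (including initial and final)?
6

Values of c at each step:
Initial: c = 1
After step 1: c = 1
After step 2: c = 1
After step 3: c = 0
After step 4: c = 3
Sum = 1 + 1 + 1 + 0 + 3 = 6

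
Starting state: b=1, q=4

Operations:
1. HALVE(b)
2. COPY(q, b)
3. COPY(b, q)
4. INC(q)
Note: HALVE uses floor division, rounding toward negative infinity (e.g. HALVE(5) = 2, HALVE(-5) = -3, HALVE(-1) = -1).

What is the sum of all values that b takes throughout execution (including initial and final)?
1

Values of b at each step:
Initial: b = 1
After step 1: b = 0
After step 2: b = 0
After step 3: b = 0
After step 4: b = 0
Sum = 1 + 0 + 0 + 0 + 0 = 1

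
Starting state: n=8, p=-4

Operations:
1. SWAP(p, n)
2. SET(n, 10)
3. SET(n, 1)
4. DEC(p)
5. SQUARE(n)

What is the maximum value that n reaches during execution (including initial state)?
10

Values of n at each step:
Initial: n = 8
After step 1: n = -4
After step 2: n = 10 ← maximum
After step 3: n = 1
After step 4: n = 1
After step 5: n = 1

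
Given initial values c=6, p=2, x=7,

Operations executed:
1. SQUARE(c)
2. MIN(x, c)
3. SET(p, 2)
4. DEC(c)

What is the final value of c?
c = 35

Tracing execution:
Step 1: SQUARE(c) → c = 36
Step 2: MIN(x, c) → c = 36
Step 3: SET(p, 2) → c = 36
Step 4: DEC(c) → c = 35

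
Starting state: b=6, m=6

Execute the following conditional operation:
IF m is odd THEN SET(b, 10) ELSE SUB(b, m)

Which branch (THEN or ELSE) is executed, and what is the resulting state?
Branch: ELSE, Final state: b=0, m=6

Evaluating condition: m is odd
Condition is False, so ELSE branch executes
After SUB(b, m): b=0, m=6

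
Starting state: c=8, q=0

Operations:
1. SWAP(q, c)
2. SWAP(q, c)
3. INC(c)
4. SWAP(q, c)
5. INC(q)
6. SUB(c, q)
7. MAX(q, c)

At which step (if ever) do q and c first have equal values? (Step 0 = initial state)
Never

q and c never become equal during execution.

Comparing values at each step:
Initial: q=0, c=8
After step 1: q=8, c=0
After step 2: q=0, c=8
After step 3: q=0, c=9
After step 4: q=9, c=0
After step 5: q=10, c=0
After step 6: q=10, c=-10
After step 7: q=10, c=-10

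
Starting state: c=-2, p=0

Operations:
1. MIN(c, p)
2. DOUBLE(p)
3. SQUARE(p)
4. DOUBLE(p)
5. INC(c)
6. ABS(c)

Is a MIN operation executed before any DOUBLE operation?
Yes

First MIN: step 1
First DOUBLE: step 2
Since 1 < 2, MIN comes first.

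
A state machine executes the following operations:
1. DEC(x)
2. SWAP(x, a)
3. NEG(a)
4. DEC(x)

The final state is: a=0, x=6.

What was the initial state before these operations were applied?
a=7, x=1

Working backwards:
Final state: a=0, x=6
Before step 4 (DEC(x)): a=0, x=7
Before step 3 (NEG(a)): a=0, x=7
Before step 2 (SWAP(x, a)): a=7, x=0
Before step 1 (DEC(x)): a=7, x=1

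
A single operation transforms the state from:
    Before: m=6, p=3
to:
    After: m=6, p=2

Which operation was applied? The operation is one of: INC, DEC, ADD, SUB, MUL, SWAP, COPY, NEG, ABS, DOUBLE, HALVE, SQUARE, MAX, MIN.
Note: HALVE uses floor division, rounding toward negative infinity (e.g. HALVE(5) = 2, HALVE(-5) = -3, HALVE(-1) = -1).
DEC(p)

Analyzing the change:
Before: m=6, p=3
After: m=6, p=2
Variable p changed from 3 to 2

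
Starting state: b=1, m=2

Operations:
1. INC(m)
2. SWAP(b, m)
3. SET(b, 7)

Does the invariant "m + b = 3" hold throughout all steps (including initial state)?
No, violated after step 1

The invariant is violated after step 1.

State at each step:
Initial: b=1, m=2
After step 1: b=1, m=3
After step 2: b=3, m=1
After step 3: b=7, m=1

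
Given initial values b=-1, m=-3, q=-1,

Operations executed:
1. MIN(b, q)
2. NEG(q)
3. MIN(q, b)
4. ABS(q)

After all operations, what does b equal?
b = -1

Tracing execution:
Step 1: MIN(b, q) → b = -1
Step 2: NEG(q) → b = -1
Step 3: MIN(q, b) → b = -1
Step 4: ABS(q) → b = -1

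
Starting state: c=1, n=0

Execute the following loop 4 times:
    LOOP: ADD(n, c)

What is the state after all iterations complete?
c=1, n=4

Iteration trace:
Start: c=1, n=0
After iteration 1: c=1, n=1
After iteration 2: c=1, n=2
After iteration 3: c=1, n=3
After iteration 4: c=1, n=4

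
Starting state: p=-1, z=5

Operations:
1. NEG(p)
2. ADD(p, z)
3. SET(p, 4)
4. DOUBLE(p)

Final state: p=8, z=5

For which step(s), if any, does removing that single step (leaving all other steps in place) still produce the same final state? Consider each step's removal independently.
Step(s) 1, 2

Testing removal of each single step:
Without step 1: final = p=8, z=5 (same)
Without step 2: final = p=8, z=5 (same)
Without step 3: final = p=12, z=5 (different)
Without step 4: final = p=4, z=5 (different)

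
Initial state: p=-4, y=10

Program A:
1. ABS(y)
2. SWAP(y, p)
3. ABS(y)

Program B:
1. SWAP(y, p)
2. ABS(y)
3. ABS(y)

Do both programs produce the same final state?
Yes

Program A final state: p=10, y=4
Program B final state: p=10, y=4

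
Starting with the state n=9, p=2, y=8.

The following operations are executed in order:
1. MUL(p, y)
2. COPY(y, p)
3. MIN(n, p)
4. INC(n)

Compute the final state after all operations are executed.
{n: 10, p: 16, y: 16}

Step-by-step execution:
Initial: n=9, p=2, y=8
After step 1 (MUL(p, y)): n=9, p=16, y=8
After step 2 (COPY(y, p)): n=9, p=16, y=16
After step 3 (MIN(n, p)): n=9, p=16, y=16
After step 4 (INC(n)): n=10, p=16, y=16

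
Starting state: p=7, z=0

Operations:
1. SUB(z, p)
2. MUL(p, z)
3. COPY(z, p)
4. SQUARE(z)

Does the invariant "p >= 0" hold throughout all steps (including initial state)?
No, violated after step 2

The invariant is violated after step 2.

State at each step:
Initial: p=7, z=0
After step 1: p=7, z=-7
After step 2: p=-49, z=-7
After step 3: p=-49, z=-49
After step 4: p=-49, z=2401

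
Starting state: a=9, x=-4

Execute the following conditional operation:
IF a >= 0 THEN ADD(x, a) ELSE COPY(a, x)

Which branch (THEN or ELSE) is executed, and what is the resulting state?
Branch: THEN, Final state: a=9, x=5

Evaluating condition: a >= 0
a = 9
Condition is True, so THEN branch executes
After ADD(x, a): a=9, x=5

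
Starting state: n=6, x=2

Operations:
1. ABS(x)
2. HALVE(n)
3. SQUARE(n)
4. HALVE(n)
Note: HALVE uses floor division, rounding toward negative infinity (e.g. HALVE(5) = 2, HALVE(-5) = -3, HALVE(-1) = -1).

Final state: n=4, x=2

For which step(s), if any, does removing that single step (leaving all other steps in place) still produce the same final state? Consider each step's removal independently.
Step(s) 1

Testing removal of each single step:
Without step 1: final = n=4, x=2 (same)
Without step 2: final = n=18, x=2 (different)
Without step 3: final = n=1, x=2 (different)
Without step 4: final = n=9, x=2 (different)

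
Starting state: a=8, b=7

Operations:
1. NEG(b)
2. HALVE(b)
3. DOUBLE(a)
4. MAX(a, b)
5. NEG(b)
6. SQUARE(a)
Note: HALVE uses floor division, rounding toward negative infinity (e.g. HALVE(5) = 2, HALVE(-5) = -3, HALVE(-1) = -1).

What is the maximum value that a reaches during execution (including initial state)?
256

Values of a at each step:
Initial: a = 8
After step 1: a = 8
After step 2: a = 8
After step 3: a = 16
After step 4: a = 16
After step 5: a = 16
After step 6: a = 256 ← maximum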